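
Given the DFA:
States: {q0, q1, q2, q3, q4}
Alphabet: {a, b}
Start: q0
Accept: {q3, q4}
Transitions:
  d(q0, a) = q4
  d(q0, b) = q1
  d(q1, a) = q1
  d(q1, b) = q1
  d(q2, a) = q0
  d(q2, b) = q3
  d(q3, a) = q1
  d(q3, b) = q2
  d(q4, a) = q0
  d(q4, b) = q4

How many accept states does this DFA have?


Accept states listed: {q3, q4}
Counting: q3(1) q4(2)

2


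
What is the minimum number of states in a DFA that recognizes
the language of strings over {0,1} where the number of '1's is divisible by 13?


States track (count of '1') mod 13.
Need 13 states: one per remainder 0..12; accept = remainder 0.

13


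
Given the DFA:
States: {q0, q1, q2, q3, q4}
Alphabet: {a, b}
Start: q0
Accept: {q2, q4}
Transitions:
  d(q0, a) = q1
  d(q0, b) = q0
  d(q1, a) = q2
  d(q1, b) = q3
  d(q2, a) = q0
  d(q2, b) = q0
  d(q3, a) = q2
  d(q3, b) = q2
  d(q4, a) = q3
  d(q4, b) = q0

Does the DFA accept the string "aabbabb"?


Trace: q0 -> q1 -> q2 -> q0 -> q0 -> q1 -> q3 -> q2
Final state: q2
Accept states: {q2, q4}

Yes, accepted (final state q2 is an accept state)


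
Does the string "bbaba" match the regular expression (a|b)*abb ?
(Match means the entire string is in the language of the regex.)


|string| = 5; first = 'b'; last = 'a'

No, "bbaba" does not match (a|b)*abb


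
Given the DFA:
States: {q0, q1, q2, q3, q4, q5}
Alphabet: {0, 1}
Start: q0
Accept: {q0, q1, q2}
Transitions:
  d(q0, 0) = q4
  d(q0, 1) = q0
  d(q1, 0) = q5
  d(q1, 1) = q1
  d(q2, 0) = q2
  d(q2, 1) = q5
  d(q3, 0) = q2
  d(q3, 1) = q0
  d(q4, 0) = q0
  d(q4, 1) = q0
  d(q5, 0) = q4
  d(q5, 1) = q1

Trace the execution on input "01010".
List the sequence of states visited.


Input: 01010
d(q0, 0) = q4
d(q4, 1) = q0
d(q0, 0) = q4
d(q4, 1) = q0
d(q0, 0) = q4


q0 -> q4 -> q0 -> q4 -> q0 -> q4


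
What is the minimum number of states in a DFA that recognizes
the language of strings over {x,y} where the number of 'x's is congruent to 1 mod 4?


States track (count of 'x') mod 4.
Need 4 states: one per remainder 0..3; accept = remainder 1.

4


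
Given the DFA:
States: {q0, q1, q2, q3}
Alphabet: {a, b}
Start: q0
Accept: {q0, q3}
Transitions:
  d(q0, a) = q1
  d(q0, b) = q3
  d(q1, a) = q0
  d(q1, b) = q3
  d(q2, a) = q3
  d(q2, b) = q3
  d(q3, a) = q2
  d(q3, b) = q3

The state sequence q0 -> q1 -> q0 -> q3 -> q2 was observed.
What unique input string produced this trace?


Trace back each transition to find the symbol:
  q0 --[a]--> q1
  q1 --[a]--> q0
  q0 --[b]--> q3
  q3 --[a]--> q2

"aaba"


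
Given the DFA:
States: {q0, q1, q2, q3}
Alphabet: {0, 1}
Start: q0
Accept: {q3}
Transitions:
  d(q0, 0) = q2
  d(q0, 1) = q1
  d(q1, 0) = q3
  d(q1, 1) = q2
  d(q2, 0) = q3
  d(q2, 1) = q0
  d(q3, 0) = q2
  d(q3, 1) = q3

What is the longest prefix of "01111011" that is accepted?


Run the DFA, marking each prefix where the state is accepting:
  "" -> q0 [reject]
  "0" -> q2 [reject]
  "01" -> q0 [reject]
  "011" -> q1 [reject]
  "0111" -> q2 [reject]
  "01111" -> q0 [reject]
  "011110" -> q2 [reject]
  "0111101" -> q0 [reject]
  "01111011" -> q1 [reject]

No prefix is accepted


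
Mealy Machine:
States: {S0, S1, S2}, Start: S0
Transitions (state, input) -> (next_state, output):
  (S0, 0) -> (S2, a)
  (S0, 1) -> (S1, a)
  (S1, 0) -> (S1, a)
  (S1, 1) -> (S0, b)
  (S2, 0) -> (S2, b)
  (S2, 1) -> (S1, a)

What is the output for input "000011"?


Step-by-step:
  (S0, 0) -> (S2, a)
  (S2, 0) -> (S2, b)
  (S2, 0) -> (S2, b)
  (S2, 0) -> (S2, b)
  (S2, 1) -> (S1, a)
  (S1, 1) -> (S0, b)

"abbbab"


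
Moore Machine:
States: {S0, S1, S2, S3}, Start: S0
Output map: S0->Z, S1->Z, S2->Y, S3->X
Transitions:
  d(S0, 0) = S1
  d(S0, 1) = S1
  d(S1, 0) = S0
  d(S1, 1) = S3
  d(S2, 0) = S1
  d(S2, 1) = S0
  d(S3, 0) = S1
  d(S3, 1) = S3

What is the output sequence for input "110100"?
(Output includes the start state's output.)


Start: S0 (output Z)
  --1--> S1 (output Z)
  --1--> S3 (output X)
  --0--> S1 (output Z)
  --1--> S3 (output X)
  --0--> S1 (output Z)
  --0--> S0 (output Z)

"ZZXZXZZ"


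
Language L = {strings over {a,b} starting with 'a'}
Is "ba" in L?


first symbol = 'b'

No, "ba" is not in L


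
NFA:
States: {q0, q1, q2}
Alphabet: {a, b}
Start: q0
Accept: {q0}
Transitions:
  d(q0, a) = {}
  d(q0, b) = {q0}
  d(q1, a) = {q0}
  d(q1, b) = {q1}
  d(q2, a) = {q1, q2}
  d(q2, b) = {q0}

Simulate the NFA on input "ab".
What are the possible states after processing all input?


Start: {q0}
  --a--> {}
  --b--> {}

{} (empty set, no valid transitions)


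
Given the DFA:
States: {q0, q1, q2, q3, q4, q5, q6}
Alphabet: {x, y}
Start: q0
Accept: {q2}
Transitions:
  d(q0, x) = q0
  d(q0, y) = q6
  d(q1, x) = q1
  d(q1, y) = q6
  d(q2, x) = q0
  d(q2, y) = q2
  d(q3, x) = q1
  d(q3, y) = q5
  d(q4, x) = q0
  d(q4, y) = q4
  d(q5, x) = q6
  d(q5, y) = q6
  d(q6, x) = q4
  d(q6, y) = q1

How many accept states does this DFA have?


Accept states listed: {q2}
Counting: q2(1)

1


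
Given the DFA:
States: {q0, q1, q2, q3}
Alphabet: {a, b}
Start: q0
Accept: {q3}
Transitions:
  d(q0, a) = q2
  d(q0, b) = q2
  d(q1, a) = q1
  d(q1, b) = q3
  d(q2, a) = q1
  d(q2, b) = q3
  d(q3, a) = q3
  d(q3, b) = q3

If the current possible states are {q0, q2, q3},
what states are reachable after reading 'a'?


Apply transition on 'a' from each current state:
  d(q0, a) = q2
  d(q2, a) = q1
  d(q3, a) = q3

{q1, q2, q3}


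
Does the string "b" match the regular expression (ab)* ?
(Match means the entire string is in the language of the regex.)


|string| = 1; first = 'b'; last = 'b'

No, "b" does not match (ab)*


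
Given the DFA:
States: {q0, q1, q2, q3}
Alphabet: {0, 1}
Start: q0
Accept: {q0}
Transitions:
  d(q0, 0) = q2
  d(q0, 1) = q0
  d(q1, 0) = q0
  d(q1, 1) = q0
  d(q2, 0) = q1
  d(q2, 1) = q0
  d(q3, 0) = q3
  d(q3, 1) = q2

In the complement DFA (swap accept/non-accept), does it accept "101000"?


Trace: q0 -> q0 -> q2 -> q0 -> q2 -> q1 -> q0
Final: q0
Original accept: {q0}
Complement: q0 is in original accept

No, complement rejects (original accepts)


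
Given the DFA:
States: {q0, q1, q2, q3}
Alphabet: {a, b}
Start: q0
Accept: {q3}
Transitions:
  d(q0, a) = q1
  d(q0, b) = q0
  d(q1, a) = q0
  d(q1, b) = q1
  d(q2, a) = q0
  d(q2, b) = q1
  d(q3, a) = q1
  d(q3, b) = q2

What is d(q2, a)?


Looking up transition d(q2, a)

q0


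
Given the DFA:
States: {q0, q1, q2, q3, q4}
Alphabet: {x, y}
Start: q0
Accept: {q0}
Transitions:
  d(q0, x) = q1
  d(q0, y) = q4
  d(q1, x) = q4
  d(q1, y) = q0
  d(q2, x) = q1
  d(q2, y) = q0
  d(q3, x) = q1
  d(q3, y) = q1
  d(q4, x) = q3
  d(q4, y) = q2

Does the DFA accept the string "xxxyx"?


Trace: q0 -> q1 -> q4 -> q3 -> q1 -> q4
Final state: q4
Accept states: {q0}

No, rejected (final state q4 is not an accept state)


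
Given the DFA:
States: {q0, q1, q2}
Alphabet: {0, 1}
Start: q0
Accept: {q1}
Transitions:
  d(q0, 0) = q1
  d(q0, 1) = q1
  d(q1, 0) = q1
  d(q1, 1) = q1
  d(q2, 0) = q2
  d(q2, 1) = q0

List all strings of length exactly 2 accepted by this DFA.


All strings of length 2: 4 total
Accepted: 4

"00", "01", "10", "11"


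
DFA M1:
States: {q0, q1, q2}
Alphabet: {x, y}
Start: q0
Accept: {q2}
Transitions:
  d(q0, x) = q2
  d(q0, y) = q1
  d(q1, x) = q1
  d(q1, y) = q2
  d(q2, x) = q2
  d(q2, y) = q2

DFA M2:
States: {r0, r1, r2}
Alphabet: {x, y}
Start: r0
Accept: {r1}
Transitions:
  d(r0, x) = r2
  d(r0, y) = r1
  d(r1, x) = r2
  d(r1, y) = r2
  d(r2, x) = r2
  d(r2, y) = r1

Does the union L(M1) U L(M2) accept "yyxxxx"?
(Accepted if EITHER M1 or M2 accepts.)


M1: final=q2 accepted=True
M2: final=r2 accepted=False

Yes, union accepts


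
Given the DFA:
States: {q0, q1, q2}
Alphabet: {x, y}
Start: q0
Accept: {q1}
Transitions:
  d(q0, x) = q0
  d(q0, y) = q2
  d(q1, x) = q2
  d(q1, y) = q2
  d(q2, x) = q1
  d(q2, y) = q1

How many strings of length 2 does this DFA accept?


Enumerating all length-2 strings:
  "xx" -> q0 [reject]
  "xy" -> q2 [reject]
  "yx" -> q1 [accept]
  "yy" -> q1 [accept]

2 out of 4


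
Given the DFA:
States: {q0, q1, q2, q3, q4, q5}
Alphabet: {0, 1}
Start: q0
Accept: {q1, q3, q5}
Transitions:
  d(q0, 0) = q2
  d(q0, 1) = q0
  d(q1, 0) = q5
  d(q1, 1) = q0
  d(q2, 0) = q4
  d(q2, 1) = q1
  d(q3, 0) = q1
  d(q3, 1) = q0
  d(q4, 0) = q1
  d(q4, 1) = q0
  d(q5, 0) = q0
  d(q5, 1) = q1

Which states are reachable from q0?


BFS from q0:
  layer 0: {q0}
  layer 1: {q2}
  layer 2: {q1, q4}
  layer 3: {q5}

{q0, q1, q2, q4, q5}


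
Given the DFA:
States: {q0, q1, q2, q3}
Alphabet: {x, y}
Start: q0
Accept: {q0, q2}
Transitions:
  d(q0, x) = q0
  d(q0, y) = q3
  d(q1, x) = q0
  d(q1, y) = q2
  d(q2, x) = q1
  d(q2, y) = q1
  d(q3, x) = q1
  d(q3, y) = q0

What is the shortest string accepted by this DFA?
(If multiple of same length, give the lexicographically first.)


BFS by string length (lex-first path to each state shown):
  len 0: q0<-""
Found accept state at length 0.

"" (empty string)


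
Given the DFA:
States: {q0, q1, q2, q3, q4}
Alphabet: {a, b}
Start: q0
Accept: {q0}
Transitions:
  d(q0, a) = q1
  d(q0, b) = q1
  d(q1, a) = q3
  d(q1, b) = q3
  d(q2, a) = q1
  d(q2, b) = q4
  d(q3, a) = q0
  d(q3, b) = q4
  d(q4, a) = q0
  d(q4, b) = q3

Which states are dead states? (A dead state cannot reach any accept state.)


Forward reachability from each state:
  q0 -> reaches accept state q0 (live)
  q1 -> reaches accept state q0 (live)
  q2 -> reaches accept state q0 (live)
  q3 -> reaches accept state q0 (live)
  q4 -> reaches accept state q0 (live)

None (all states can reach an accept state)


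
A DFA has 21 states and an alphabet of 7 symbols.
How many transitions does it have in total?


Each state has exactly one transition per symbol.
21 * 7 = 147

147


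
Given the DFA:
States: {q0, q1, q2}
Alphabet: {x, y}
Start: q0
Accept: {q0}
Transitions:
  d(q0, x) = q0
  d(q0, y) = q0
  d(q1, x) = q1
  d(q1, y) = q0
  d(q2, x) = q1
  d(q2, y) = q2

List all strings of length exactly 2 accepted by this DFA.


All strings of length 2: 4 total
Accepted: 4

"xx", "xy", "yx", "yy"


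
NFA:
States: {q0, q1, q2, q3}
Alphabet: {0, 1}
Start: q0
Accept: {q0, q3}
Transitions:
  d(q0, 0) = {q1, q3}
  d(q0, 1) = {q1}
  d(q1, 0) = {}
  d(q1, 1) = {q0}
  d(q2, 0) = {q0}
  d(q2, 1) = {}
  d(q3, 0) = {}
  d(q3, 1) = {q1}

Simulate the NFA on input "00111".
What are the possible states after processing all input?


Start: {q0}
  --0--> {q1, q3}
  --0--> {}
  --1--> {}
  --1--> {}
  --1--> {}

{} (empty set, no valid transitions)


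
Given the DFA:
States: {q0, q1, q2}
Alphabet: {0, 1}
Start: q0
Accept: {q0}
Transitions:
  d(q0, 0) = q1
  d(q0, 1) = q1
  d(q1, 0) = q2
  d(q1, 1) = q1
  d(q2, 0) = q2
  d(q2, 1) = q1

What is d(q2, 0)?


Looking up transition d(q2, 0)

q2


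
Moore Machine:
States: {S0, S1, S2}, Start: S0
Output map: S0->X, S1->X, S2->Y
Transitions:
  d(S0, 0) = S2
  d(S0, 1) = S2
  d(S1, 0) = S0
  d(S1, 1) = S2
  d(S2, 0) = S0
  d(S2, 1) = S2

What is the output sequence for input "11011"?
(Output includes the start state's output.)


Start: S0 (output X)
  --1--> S2 (output Y)
  --1--> S2 (output Y)
  --0--> S0 (output X)
  --1--> S2 (output Y)
  --1--> S2 (output Y)

"XYYXYY"


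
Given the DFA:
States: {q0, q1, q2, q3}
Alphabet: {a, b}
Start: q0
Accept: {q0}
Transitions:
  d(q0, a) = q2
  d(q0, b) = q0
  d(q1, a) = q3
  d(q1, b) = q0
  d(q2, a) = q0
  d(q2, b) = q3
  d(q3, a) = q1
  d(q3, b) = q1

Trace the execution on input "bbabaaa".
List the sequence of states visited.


Input: bbabaaa
d(q0, b) = q0
d(q0, b) = q0
d(q0, a) = q2
d(q2, b) = q3
d(q3, a) = q1
d(q1, a) = q3
d(q3, a) = q1


q0 -> q0 -> q0 -> q2 -> q3 -> q1 -> q3 -> q1


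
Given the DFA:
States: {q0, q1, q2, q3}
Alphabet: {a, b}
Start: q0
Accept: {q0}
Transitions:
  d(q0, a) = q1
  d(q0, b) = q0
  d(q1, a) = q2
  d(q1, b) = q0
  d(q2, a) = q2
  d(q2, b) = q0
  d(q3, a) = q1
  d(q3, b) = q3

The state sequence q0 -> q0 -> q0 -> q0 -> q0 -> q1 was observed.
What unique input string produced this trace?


Trace back each transition to find the symbol:
  q0 --[b]--> q0
  q0 --[b]--> q0
  q0 --[b]--> q0
  q0 --[b]--> q0
  q0 --[a]--> q1

"bbbba"


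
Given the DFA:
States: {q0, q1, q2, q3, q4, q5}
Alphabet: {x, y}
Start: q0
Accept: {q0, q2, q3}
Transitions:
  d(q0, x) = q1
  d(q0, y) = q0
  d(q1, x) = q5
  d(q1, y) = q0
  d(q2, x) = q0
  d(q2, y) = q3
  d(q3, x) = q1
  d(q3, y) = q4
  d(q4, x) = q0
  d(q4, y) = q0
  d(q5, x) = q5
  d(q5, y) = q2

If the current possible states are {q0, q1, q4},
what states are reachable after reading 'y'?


Apply transition on 'y' from each current state:
  d(q0, y) = q0
  d(q1, y) = q0
  d(q4, y) = q0

{q0}


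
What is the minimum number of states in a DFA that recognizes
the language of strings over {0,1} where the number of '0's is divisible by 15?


States track (count of '0') mod 15.
Need 15 states: one per remainder 0..14; accept = remainder 0.

15


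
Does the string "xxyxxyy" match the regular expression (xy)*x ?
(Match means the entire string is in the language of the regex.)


|string| = 7; first = 'x'; last = 'y'

No, "xxyxxyy" does not match (xy)*x


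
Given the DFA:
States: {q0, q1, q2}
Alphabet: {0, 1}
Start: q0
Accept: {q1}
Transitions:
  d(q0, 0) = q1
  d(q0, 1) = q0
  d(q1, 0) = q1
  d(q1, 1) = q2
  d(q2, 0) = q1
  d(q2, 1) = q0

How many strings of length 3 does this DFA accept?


Enumerating all length-3 strings:
  "000" -> q1 [accept]
  "001" -> q2 [reject]
  "010" -> q1 [accept]
  "011" -> q0 [reject]
  "100" -> q1 [accept]
  "101" -> q2 [reject]
  "110" -> q1 [accept]
  "111" -> q0 [reject]

4 out of 8


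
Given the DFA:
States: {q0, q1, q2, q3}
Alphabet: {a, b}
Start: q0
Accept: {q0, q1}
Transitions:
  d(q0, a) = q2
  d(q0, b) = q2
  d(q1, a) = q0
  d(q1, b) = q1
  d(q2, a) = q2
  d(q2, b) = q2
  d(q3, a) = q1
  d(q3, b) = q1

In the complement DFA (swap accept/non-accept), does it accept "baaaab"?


Trace: q0 -> q2 -> q2 -> q2 -> q2 -> q2 -> q2
Final: q2
Original accept: {q0, q1}
Complement: q2 is not in original accept

Yes, complement accepts (original rejects)


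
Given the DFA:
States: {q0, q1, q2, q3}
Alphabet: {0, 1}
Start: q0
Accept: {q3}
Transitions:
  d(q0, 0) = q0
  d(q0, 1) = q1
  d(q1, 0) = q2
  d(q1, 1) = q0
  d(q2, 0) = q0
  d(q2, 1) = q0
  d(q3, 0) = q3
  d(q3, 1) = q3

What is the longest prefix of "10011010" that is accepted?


Run the DFA, marking each prefix where the state is accepting:
  "" -> q0 [reject]
  "1" -> q1 [reject]
  "10" -> q2 [reject]
  "100" -> q0 [reject]
  "1001" -> q1 [reject]
  "10011" -> q0 [reject]
  "100110" -> q0 [reject]
  "1001101" -> q1 [reject]
  "10011010" -> q2 [reject]

No prefix is accepted


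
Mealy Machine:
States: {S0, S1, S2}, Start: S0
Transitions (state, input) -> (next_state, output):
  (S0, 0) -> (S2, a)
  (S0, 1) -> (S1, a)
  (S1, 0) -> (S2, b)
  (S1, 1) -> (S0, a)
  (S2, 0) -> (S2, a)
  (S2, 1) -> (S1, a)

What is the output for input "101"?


Step-by-step:
  (S0, 1) -> (S1, a)
  (S1, 0) -> (S2, b)
  (S2, 1) -> (S1, a)

"aba"


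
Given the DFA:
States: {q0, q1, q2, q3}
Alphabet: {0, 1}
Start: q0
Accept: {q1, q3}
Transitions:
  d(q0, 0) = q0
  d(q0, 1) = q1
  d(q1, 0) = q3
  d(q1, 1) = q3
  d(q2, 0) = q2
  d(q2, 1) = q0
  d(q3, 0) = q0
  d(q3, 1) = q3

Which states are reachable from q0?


BFS from q0:
  layer 0: {q0}
  layer 1: {q1}
  layer 2: {q3}

{q0, q1, q3}


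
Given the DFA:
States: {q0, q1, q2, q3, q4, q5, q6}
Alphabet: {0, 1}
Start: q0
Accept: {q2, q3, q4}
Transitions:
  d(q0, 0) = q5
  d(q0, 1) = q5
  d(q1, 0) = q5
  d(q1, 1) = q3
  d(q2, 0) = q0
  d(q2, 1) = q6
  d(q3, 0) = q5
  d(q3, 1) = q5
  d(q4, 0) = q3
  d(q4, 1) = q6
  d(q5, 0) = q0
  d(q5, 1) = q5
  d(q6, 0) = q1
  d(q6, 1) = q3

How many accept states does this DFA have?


Accept states listed: {q2, q3, q4}
Counting: q2(1) q3(2) q4(3)

3


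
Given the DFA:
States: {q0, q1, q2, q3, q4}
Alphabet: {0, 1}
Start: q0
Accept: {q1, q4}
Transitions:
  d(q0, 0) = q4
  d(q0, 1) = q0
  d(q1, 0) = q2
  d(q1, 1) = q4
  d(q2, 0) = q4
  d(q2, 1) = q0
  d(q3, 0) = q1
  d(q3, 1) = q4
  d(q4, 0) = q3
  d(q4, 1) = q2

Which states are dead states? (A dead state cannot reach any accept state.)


Forward reachability from each state:
  q0 -> reaches accept state q1 (live)
  q1 -> reaches accept state q1 (live)
  q2 -> reaches accept state q1 (live)
  q3 -> reaches accept state q1 (live)
  q4 -> reaches accept state q1 (live)

None (all states can reach an accept state)


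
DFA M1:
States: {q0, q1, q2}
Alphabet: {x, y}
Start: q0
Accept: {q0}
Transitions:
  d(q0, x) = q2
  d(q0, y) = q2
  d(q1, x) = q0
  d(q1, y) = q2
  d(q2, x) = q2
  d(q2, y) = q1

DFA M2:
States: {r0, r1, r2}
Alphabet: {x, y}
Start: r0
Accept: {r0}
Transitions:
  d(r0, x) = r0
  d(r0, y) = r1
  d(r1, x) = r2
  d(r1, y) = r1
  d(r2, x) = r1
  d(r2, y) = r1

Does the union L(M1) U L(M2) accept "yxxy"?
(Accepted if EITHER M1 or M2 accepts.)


M1: final=q1 accepted=False
M2: final=r1 accepted=False

No, union rejects (neither accepts)


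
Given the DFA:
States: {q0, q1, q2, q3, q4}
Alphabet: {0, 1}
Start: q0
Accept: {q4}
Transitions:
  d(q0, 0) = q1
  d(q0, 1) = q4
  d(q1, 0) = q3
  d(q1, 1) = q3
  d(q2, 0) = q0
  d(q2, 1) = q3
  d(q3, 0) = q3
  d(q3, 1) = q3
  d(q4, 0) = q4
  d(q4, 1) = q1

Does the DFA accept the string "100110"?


Trace: q0 -> q4 -> q4 -> q4 -> q1 -> q3 -> q3
Final state: q3
Accept states: {q4}

No, rejected (final state q3 is not an accept state)


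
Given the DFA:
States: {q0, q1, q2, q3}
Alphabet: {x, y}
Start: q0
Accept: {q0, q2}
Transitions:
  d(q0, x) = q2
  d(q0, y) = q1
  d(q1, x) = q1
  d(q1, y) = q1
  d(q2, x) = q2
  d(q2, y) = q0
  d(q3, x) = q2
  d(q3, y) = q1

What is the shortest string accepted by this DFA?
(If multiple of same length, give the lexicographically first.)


BFS by string length (lex-first path to each state shown):
  len 0: q0<-""
Found accept state at length 0.

"" (empty string)


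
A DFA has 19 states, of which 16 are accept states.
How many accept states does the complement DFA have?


Complement swaps accept and non-accept states.
19 - 16 = 3

3


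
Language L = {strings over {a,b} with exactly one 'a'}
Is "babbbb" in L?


count('a') = 1

Yes, "babbbb" is in L


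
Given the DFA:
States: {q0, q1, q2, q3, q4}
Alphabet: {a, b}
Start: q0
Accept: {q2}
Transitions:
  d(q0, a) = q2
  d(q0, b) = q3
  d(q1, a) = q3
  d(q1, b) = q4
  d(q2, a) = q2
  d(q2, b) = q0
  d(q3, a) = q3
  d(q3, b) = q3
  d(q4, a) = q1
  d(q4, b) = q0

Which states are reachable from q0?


BFS from q0:
  layer 0: {q0}
  layer 1: {q2, q3}

{q0, q2, q3}


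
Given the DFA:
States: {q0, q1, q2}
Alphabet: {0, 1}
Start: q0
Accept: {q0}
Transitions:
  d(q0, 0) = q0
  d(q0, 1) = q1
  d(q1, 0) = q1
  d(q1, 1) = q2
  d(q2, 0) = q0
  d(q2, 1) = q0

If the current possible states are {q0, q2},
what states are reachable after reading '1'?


Apply transition on '1' from each current state:
  d(q0, 1) = q1
  d(q2, 1) = q0

{q0, q1}


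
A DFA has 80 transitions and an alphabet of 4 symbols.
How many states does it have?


Each state has exactly one transition per symbol.
states = transitions / |alphabet| = 80 / 4 = 20

20


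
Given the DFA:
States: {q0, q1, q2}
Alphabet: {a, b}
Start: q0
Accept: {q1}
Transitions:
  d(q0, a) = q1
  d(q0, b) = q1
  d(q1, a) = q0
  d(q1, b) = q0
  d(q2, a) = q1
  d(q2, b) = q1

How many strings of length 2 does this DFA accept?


Enumerating all length-2 strings:
  "aa" -> q0 [reject]
  "ab" -> q0 [reject]
  "ba" -> q0 [reject]
  "bb" -> q0 [reject]

0 out of 4


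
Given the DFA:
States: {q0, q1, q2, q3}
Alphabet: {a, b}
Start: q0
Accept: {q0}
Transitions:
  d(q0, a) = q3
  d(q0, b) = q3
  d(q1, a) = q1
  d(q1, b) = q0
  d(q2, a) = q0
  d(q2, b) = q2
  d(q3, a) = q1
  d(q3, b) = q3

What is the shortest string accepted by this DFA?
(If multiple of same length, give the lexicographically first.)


BFS by string length (lex-first path to each state shown):
  len 0: q0<-""
Found accept state at length 0.

"" (empty string)


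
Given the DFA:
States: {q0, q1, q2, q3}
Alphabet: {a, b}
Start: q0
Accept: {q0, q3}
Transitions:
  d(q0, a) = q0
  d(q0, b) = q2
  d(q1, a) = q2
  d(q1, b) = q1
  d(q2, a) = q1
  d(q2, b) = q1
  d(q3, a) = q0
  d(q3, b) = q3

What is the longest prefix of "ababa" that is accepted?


Run the DFA, marking each prefix where the state is accepting:
  "" -> q0 [accept]
  "a" -> q0 [accept]
  "ab" -> q2 [reject]
  "aba" -> q1 [reject]
  "abab" -> q1 [reject]
  "ababa" -> q2 [reject]

"a"


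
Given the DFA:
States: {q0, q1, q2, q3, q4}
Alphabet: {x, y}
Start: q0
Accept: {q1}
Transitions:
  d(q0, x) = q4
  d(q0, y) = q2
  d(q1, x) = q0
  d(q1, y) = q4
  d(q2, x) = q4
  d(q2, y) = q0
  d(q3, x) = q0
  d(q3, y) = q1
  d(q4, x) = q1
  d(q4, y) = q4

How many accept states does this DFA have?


Accept states listed: {q1}
Counting: q1(1)

1


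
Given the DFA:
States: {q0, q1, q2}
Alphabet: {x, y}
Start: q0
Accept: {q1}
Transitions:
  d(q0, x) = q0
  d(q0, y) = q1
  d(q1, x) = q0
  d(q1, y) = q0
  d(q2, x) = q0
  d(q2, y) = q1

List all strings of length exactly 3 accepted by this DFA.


All strings of length 3: 8 total
Accepted: 3

"xxy", "yxy", "yyy"


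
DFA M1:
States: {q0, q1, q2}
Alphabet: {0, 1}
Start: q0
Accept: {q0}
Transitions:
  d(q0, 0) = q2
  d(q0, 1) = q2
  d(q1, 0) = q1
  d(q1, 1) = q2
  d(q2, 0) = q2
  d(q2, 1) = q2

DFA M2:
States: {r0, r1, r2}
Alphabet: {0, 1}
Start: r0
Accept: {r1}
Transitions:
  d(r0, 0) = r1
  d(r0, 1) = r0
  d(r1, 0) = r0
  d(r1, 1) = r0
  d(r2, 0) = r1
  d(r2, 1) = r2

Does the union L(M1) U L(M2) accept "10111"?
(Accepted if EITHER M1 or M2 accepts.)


M1: final=q2 accepted=False
M2: final=r0 accepted=False

No, union rejects (neither accepts)


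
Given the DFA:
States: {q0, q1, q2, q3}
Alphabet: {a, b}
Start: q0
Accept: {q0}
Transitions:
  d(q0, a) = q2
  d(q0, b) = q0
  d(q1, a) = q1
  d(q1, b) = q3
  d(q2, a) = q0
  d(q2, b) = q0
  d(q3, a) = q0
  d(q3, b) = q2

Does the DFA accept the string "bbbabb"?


Trace: q0 -> q0 -> q0 -> q0 -> q2 -> q0 -> q0
Final state: q0
Accept states: {q0}

Yes, accepted (final state q0 is an accept state)


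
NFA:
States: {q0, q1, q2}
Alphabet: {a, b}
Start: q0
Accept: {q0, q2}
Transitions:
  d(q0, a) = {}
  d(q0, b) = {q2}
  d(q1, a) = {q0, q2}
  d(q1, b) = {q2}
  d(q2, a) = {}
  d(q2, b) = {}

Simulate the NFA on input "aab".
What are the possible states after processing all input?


Start: {q0}
  --a--> {}
  --a--> {}
  --b--> {}

{} (empty set, no valid transitions)


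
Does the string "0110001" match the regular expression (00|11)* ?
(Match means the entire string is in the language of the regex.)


|string| = 7; first = '0'; last = '1'

No, "0110001" does not match (00|11)*


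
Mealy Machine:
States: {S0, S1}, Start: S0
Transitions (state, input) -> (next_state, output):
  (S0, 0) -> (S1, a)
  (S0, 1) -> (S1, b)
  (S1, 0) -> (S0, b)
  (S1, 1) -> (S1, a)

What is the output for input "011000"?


Step-by-step:
  (S0, 0) -> (S1, a)
  (S1, 1) -> (S1, a)
  (S1, 1) -> (S1, a)
  (S1, 0) -> (S0, b)
  (S0, 0) -> (S1, a)
  (S1, 0) -> (S0, b)

"aaabab"


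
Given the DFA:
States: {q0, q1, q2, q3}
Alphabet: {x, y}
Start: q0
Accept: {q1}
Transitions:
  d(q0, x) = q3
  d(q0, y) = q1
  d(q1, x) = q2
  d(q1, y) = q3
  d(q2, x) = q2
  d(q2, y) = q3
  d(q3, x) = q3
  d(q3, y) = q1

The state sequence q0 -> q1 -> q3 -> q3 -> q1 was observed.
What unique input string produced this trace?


Trace back each transition to find the symbol:
  q0 --[y]--> q1
  q1 --[y]--> q3
  q3 --[x]--> q3
  q3 --[y]--> q1

"yyxy"


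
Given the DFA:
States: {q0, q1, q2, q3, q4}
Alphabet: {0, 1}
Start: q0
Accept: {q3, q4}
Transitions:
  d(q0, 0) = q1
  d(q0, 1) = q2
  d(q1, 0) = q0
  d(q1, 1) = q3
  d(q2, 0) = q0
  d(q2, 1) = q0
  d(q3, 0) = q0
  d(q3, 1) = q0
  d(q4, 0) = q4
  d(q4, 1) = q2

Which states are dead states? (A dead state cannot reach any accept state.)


Forward reachability from each state:
  q0 -> reaches accept state q3 (live)
  q1 -> reaches accept state q3 (live)
  q2 -> reaches accept state q3 (live)
  q3 -> reaches accept state q3 (live)
  q4 -> reaches accept state q3 (live)

None (all states can reach an accept state)


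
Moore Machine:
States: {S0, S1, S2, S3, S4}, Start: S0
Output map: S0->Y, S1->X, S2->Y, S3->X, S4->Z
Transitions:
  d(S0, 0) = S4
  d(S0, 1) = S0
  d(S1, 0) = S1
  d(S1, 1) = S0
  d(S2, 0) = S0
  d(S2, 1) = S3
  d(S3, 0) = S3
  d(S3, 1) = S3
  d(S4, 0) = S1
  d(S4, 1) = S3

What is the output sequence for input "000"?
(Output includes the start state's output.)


Start: S0 (output Y)
  --0--> S4 (output Z)
  --0--> S1 (output X)
  --0--> S1 (output X)

"YZXX"


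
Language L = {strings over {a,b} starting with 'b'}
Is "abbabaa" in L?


first symbol = 'a'

No, "abbabaa" is not in L


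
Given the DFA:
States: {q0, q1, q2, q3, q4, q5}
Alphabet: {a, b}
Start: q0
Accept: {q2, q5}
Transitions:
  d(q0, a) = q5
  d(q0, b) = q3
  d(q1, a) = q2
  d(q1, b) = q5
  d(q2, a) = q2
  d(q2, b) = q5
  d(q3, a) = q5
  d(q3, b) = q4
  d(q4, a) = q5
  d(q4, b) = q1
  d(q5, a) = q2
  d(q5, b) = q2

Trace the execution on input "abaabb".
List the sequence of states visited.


Input: abaabb
d(q0, a) = q5
d(q5, b) = q2
d(q2, a) = q2
d(q2, a) = q2
d(q2, b) = q5
d(q5, b) = q2


q0 -> q5 -> q2 -> q2 -> q2 -> q5 -> q2


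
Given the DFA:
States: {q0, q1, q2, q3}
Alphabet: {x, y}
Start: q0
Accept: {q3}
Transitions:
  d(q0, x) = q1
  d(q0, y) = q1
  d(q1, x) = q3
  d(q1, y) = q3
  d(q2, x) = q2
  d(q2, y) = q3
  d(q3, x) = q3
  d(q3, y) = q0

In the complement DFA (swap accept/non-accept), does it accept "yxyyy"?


Trace: q0 -> q1 -> q3 -> q0 -> q1 -> q3
Final: q3
Original accept: {q3}
Complement: q3 is in original accept

No, complement rejects (original accepts)


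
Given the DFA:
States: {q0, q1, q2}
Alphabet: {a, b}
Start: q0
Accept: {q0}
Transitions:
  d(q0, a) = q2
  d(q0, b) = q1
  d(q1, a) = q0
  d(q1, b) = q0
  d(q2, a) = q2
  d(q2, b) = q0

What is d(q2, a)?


Looking up transition d(q2, a)

q2


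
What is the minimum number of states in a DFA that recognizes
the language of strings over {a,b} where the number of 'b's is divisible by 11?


States track (count of 'b') mod 11.
Need 11 states: one per remainder 0..10; accept = remainder 0.

11


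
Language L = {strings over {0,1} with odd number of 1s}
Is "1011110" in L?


count('1') = 5; 5 mod 2 = 1

Yes, "1011110" is in L


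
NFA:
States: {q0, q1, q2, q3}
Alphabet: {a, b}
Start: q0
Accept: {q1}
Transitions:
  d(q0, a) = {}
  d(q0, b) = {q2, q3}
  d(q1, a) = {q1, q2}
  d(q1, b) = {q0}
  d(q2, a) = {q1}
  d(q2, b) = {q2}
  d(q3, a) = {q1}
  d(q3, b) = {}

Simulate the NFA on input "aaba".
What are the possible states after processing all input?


Start: {q0}
  --a--> {}
  --a--> {}
  --b--> {}
  --a--> {}

{} (empty set, no valid transitions)


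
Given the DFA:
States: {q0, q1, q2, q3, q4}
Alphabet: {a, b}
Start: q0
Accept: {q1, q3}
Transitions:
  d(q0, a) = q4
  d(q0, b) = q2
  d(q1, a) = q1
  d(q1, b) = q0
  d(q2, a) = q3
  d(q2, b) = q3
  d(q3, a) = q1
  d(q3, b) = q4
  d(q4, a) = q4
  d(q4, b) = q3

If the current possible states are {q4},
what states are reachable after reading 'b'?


Apply transition on 'b' from each current state:
  d(q4, b) = q3

{q3}


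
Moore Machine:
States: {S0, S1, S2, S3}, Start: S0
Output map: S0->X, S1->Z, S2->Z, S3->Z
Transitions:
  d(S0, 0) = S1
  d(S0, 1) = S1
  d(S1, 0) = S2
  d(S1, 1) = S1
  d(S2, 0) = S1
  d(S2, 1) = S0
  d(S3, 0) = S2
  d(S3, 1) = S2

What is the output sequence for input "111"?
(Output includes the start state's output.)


Start: S0 (output X)
  --1--> S1 (output Z)
  --1--> S1 (output Z)
  --1--> S1 (output Z)

"XZZZ"


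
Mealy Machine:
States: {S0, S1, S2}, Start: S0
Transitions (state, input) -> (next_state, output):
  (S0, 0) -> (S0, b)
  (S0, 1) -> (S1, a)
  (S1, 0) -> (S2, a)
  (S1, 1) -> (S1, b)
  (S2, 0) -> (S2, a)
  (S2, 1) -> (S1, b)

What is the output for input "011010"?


Step-by-step:
  (S0, 0) -> (S0, b)
  (S0, 1) -> (S1, a)
  (S1, 1) -> (S1, b)
  (S1, 0) -> (S2, a)
  (S2, 1) -> (S1, b)
  (S1, 0) -> (S2, a)

"bababa"


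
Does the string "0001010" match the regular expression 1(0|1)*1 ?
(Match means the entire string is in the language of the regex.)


|string| = 7; first = '0'; last = '0'

No, "0001010" does not match 1(0|1)*1


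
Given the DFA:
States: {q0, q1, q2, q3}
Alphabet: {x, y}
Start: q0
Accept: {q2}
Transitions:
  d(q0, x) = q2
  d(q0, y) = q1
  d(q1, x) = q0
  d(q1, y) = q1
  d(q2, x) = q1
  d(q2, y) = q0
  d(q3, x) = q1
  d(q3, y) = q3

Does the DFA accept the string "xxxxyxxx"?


Trace: q0 -> q2 -> q1 -> q0 -> q2 -> q0 -> q2 -> q1 -> q0
Final state: q0
Accept states: {q2}

No, rejected (final state q0 is not an accept state)


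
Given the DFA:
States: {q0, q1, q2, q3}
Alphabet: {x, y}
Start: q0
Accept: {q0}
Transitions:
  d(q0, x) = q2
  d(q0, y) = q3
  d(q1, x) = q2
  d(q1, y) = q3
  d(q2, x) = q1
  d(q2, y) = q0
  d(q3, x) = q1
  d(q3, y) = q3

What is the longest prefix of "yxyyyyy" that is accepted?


Run the DFA, marking each prefix where the state is accepting:
  "" -> q0 [accept]
  "y" -> q3 [reject]
  "yx" -> q1 [reject]
  "yxy" -> q3 [reject]
  "yxyy" -> q3 [reject]
  "yxyyy" -> q3 [reject]
  "yxyyyy" -> q3 [reject]
  "yxyyyyy" -> q3 [reject]

""


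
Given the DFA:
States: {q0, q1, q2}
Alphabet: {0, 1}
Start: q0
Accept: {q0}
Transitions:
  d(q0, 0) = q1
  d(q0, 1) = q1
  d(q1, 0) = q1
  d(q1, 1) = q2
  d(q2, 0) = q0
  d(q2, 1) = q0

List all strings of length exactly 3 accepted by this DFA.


All strings of length 3: 8 total
Accepted: 4

"010", "011", "110", "111"


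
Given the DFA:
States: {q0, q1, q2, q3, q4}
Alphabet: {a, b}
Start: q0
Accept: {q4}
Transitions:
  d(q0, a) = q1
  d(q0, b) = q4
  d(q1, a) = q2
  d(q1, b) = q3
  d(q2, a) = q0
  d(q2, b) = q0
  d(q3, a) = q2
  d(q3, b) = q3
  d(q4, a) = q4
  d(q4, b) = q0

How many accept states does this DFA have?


Accept states listed: {q4}
Counting: q4(1)

1


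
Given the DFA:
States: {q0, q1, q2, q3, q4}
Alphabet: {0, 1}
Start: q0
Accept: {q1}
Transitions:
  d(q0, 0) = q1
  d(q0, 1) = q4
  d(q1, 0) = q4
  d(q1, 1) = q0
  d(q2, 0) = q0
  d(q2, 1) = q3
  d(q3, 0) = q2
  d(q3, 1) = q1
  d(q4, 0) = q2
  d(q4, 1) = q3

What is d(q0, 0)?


Looking up transition d(q0, 0)

q1


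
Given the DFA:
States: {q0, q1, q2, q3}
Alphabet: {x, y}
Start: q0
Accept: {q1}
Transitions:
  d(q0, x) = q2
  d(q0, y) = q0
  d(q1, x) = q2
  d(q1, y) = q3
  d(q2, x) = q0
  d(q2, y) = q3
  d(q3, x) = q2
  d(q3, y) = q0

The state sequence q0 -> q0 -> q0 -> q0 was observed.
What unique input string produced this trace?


Trace back each transition to find the symbol:
  q0 --[y]--> q0
  q0 --[y]--> q0
  q0 --[y]--> q0

"yyy"


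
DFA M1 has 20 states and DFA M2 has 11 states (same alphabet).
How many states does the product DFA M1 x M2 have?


Product construction pairs every M1 state with every M2 state.
20 * 11 = 220

220


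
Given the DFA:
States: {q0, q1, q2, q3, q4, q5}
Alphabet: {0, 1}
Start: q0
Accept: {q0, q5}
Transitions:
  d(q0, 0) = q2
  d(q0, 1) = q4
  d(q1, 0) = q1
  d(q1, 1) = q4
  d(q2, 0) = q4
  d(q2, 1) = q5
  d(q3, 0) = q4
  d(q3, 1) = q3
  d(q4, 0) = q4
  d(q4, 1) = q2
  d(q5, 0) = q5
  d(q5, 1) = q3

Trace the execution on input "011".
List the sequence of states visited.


Input: 011
d(q0, 0) = q2
d(q2, 1) = q5
d(q5, 1) = q3


q0 -> q2 -> q5 -> q3


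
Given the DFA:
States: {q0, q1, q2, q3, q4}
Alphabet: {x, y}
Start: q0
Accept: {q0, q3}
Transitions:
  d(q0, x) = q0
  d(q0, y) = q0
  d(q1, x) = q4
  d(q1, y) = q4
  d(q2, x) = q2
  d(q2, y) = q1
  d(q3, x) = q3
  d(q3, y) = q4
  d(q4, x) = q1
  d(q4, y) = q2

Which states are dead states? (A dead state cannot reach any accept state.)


Forward reachability from each state:
  q0 -> reaches accept state q0 (live)
  q1 -> reaches {q1, q2, q4}, no accept state (dead)
  q2 -> reaches {q1, q2, q4}, no accept state (dead)
  q3 -> reaches accept state q3 (live)
  q4 -> reaches {q1, q2, q4}, no accept state (dead)

{q1, q2, q4}


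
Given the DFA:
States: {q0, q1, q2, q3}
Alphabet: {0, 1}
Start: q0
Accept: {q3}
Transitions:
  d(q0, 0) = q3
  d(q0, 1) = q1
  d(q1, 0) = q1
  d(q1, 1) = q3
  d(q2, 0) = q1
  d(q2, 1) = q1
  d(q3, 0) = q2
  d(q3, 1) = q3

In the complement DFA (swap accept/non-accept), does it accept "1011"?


Trace: q0 -> q1 -> q1 -> q3 -> q3
Final: q3
Original accept: {q3}
Complement: q3 is in original accept

No, complement rejects (original accepts)


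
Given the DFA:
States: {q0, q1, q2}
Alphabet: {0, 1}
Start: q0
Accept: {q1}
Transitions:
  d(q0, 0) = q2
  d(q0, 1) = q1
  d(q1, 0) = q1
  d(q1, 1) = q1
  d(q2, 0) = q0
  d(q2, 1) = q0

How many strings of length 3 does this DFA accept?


Enumerating all length-3 strings:
  "000" -> q2 [reject]
  "001" -> q1 [accept]
  "010" -> q2 [reject]
  "011" -> q1 [accept]
  "100" -> q1 [accept]
  "101" -> q1 [accept]
  "110" -> q1 [accept]
  "111" -> q1 [accept]

6 out of 8


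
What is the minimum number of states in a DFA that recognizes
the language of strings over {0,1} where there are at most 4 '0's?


States: count = 0, 1, ..., 4 (all accepting; 5 states), plus a dead state for count > 4.
Total: 5 + 1 = 6.

6


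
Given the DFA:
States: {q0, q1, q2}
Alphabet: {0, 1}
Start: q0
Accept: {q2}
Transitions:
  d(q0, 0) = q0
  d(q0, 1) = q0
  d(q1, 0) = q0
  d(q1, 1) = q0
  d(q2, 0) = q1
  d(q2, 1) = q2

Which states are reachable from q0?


BFS from q0:
  layer 0: {q0}

{q0}


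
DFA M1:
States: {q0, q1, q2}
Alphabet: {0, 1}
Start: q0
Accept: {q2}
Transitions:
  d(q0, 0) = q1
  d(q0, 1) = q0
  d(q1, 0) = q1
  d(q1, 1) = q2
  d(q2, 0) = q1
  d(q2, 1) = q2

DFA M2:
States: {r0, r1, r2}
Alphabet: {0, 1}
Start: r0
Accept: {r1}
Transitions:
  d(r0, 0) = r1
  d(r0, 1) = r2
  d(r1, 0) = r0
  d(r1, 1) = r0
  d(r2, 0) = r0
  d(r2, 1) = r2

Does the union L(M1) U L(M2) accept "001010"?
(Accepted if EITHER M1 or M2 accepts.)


M1: final=q1 accepted=False
M2: final=r0 accepted=False

No, union rejects (neither accepts)


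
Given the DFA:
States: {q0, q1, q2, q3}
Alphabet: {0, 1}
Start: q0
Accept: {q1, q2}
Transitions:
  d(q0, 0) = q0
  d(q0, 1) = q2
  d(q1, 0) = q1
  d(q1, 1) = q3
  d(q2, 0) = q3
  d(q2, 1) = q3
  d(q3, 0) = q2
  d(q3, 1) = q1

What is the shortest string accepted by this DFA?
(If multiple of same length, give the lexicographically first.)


BFS by string length (lex-first path to each state shown):
  len 0: q0<-""
  len 1: q0<-"0", q2<-"1"
Found accept state at length 1.

"1"


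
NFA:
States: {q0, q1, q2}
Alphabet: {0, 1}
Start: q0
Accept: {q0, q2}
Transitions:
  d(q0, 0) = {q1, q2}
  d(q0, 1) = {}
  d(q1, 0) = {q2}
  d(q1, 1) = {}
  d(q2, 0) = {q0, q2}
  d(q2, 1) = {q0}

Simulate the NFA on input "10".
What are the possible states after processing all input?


Start: {q0}
  --1--> {}
  --0--> {}

{} (empty set, no valid transitions)


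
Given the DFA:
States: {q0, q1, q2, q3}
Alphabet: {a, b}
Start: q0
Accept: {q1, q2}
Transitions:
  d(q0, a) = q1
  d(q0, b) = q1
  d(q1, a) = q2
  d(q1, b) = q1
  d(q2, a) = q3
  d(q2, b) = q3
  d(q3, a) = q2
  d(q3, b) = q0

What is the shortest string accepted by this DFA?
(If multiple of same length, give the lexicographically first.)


BFS by string length (lex-first path to each state shown):
  len 0: q0<-""
  len 1: q1<-"a"
Found accept state at length 1.

"a"


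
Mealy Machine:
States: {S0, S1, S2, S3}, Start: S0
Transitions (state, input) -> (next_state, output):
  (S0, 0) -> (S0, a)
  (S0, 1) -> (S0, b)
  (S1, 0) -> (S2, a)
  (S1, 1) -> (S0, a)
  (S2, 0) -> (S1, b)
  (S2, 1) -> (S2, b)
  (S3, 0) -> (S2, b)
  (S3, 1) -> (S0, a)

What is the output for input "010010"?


Step-by-step:
  (S0, 0) -> (S0, a)
  (S0, 1) -> (S0, b)
  (S0, 0) -> (S0, a)
  (S0, 0) -> (S0, a)
  (S0, 1) -> (S0, b)
  (S0, 0) -> (S0, a)

"abaaba"


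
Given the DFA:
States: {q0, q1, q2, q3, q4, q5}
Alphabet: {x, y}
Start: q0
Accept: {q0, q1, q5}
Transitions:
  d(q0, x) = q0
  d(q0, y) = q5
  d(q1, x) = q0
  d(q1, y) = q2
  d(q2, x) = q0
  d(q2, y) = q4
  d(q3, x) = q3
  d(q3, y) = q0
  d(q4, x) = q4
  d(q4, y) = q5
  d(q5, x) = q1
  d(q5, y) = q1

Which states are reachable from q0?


BFS from q0:
  layer 0: {q0}
  layer 1: {q5}
  layer 2: {q1}
  layer 3: {q2}
  layer 4: {q4}

{q0, q1, q2, q4, q5}


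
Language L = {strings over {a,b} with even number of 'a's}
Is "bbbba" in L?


count('a') = 1; 1 mod 2 = 1

No, "bbbba" is not in L


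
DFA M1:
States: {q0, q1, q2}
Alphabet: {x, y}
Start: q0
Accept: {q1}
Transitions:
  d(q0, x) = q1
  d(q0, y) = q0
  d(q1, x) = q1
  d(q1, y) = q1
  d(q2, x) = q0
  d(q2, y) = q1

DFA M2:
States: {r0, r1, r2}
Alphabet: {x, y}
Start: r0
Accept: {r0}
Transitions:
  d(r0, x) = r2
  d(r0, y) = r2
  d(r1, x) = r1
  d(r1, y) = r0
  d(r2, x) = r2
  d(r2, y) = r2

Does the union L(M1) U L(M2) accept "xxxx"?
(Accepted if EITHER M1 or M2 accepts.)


M1: final=q1 accepted=True
M2: final=r2 accepted=False

Yes, union accepts


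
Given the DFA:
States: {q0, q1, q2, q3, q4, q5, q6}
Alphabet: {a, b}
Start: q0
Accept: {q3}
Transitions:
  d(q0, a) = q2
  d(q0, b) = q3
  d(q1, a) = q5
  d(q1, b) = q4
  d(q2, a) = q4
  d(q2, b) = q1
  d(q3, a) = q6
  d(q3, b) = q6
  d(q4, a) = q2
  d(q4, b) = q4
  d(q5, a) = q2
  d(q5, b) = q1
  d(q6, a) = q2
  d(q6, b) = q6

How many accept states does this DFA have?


Accept states listed: {q3}
Counting: q3(1)

1


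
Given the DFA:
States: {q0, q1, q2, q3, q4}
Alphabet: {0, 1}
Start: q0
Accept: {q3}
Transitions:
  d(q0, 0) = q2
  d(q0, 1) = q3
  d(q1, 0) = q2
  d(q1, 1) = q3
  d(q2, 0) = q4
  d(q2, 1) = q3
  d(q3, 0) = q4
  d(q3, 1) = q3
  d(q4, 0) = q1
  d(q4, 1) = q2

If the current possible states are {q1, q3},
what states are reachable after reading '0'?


Apply transition on '0' from each current state:
  d(q1, 0) = q2
  d(q3, 0) = q4

{q2, q4}


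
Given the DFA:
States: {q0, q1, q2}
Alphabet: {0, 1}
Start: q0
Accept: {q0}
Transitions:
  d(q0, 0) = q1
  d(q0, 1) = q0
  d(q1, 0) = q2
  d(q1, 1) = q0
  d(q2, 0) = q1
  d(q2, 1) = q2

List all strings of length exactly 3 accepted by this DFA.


All strings of length 3: 8 total
Accepted: 3

"011", "101", "111"


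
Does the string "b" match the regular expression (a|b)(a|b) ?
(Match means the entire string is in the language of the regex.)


|string| = 1; first = 'b'; last = 'b'

No, "b" does not match (a|b)(a|b)


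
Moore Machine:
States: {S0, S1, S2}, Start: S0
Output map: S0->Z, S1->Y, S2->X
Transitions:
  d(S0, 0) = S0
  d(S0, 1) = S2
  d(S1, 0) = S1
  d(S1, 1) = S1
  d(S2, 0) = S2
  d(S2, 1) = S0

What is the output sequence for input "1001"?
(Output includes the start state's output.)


Start: S0 (output Z)
  --1--> S2 (output X)
  --0--> S2 (output X)
  --0--> S2 (output X)
  --1--> S0 (output Z)

"ZXXXZ"


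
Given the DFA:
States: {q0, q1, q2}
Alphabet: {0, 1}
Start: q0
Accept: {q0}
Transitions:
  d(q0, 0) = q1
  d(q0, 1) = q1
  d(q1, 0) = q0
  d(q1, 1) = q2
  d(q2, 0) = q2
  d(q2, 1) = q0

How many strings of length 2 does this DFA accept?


Enumerating all length-2 strings:
  "00" -> q0 [accept]
  "01" -> q2 [reject]
  "10" -> q0 [accept]
  "11" -> q2 [reject]

2 out of 4


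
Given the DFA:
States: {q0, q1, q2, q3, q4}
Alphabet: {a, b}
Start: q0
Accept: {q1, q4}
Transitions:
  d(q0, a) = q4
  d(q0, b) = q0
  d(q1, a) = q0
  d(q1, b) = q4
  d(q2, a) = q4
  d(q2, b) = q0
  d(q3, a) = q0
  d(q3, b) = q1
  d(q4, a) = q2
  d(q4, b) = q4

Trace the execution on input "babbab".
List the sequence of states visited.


Input: babbab
d(q0, b) = q0
d(q0, a) = q4
d(q4, b) = q4
d(q4, b) = q4
d(q4, a) = q2
d(q2, b) = q0


q0 -> q0 -> q4 -> q4 -> q4 -> q2 -> q0


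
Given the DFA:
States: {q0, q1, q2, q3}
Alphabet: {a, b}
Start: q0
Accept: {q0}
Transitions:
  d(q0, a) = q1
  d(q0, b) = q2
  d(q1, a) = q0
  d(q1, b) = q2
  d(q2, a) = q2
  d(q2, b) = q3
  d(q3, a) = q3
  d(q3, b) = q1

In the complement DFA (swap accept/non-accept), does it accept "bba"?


Trace: q0 -> q2 -> q3 -> q3
Final: q3
Original accept: {q0}
Complement: q3 is not in original accept

Yes, complement accepts (original rejects)
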